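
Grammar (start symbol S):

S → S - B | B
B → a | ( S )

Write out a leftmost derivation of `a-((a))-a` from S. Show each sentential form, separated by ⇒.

S⇒S-B⇒S-B-B⇒B-B-B⇒a-B-B⇒a-(S)-B⇒a-(B)-B⇒a-((S))-B⇒a-((B))-B⇒a-((a))-B⇒a-((a))-a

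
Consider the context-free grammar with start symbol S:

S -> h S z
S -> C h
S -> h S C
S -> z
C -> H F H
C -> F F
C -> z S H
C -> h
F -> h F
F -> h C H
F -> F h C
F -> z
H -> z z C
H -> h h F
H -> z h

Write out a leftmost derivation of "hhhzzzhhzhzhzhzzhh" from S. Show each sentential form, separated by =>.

S => Ch   [S -> C h]
Ch => HFHh   [C -> H F H]
HFHh => hhFFHh   [H -> h h F]
hhFFHh => hhhCHFHh   [F -> h C H]
hhhCHFHh => hhhzSHHFHh   [C -> z S H]
hhhzSHHFHh => hhhzChHHFHh   [S -> C h]
hhhzChHHFHh => hhhzzSHhHHFHh   [C -> z S H]
hhhzzSHhHHFHh => hhhzzzHhHHFHh   [S -> z]
hhhzzzHhHHFHh => hhhzzzhhFhHHFHh   [H -> h h F]
hhhzzzhhFhHHFHh => hhhzzzhhzhHHFHh   [F -> z]
hhhzzzhhzhHHFHh => hhhzzzhhzhzhHFHh   [H -> z h]
hhhzzzhhzhzhHFHh => hhhzzzhhzhzhzhFHh   [H -> z h]
hhhzzzhhzhzhzhFHh => hhhzzzhhzhzhzhzHh   [F -> z]
hhhzzzhhzhzhzhzHh => hhhzzzhhzhzhzhzzhh   [H -> z h]

S => Ch => HFHh => hhFFHh => hhhCHFHh => hhhzSHHFHh => hhhzChHHFHh => hhhzzSHhHHFHh => hhhzzzHhHHFHh => hhhzzzhhFhHHFHh => hhhzzzhhzhHHFHh => hhhzzzhhzhzhHFHh => hhhzzzhhzhzhzhFHh => hhhzzzhhzhzhzhzHh => hhhzzzhhzhzhzhzzhh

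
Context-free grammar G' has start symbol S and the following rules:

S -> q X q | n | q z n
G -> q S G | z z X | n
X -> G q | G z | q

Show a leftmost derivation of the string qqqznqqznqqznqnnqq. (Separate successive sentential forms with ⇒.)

S ⇒ qXq ⇒ qGqq ⇒ qqSGqq ⇒ qqqznGqq ⇒ qqqznqSGqq ⇒ qqqznqqznGqq ⇒ qqqznqqznqSGqq ⇒ qqqznqqznqqznGqq ⇒ qqqznqqznqqznqSGqq ⇒ qqqznqqznqqznqnGqq ⇒ qqqznqqznqqznqnnqq

S ⇒ qXq   [S -> q X q]
qXq ⇒ qGqq   [X -> G q]
qGqq ⇒ qqSGqq   [G -> q S G]
qqSGqq ⇒ qqqznGqq   [S -> q z n]
qqqznGqq ⇒ qqqznqSGqq   [G -> q S G]
qqqznqSGqq ⇒ qqqznqqznGqq   [S -> q z n]
qqqznqqznGqq ⇒ qqqznqqznqSGqq   [G -> q S G]
qqqznqqznqSGqq ⇒ qqqznqqznqqznGqq   [S -> q z n]
qqqznqqznqqznGqq ⇒ qqqznqqznqqznqSGqq   [G -> q S G]
qqqznqqznqqznqSGqq ⇒ qqqznqqznqqznqnGqq   [S -> n]
qqqznqqznqqznqnGqq ⇒ qqqznqqznqqznqnnqq   [G -> n]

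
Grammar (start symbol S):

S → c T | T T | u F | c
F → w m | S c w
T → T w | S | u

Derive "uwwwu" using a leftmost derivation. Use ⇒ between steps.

S ⇒ TT ⇒ TwT ⇒ TwwT ⇒ TwwwT ⇒ uwwwT ⇒ uwwwu

S ⇒ TT   [S → T T]
TT ⇒ TwT   [T → T w]
TwT ⇒ TwwT   [T → T w]
TwwT ⇒ TwwwT   [T → T w]
TwwwT ⇒ uwwwT   [T → u]
uwwwT ⇒ uwwwu   [T → u]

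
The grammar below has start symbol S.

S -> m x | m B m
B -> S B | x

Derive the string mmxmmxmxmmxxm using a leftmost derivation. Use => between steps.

S => mBm   [S -> m B m]
mBm => mSBm   [B -> S B]
mSBm => mmxBm   [S -> m x]
mmxBm => mmxSBm   [B -> S B]
mmxSBm => mmxmBmBm   [S -> m B m]
mmxmBmBm => mmxmSBmBm   [B -> S B]
mmxmSBmBm => mmxmmBmBmBm   [S -> m B m]
mmxmmBmBmBm => mmxmmxmBmBm   [B -> x]
mmxmmxmBmBm => mmxmmxmxmBm   [B -> x]
mmxmmxmxmBm => mmxmmxmxmSBm   [B -> S B]
mmxmmxmxmSBm => mmxmmxmxmmxBm   [S -> m x]
mmxmmxmxmmxBm => mmxmmxmxmmxxm   [B -> x]

S => mBm => mSBm => mmxBm => mmxSBm => mmxmBmBm => mmxmSBmBm => mmxmmBmBmBm => mmxmmxmBmBm => mmxmmxmxmBm => mmxmmxmxmSBm => mmxmmxmxmmxBm => mmxmmxmxmmxxm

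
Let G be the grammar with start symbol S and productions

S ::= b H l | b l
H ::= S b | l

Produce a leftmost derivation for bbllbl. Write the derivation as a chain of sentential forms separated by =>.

S => bHl => bSbl => bbHlbl => bbllbl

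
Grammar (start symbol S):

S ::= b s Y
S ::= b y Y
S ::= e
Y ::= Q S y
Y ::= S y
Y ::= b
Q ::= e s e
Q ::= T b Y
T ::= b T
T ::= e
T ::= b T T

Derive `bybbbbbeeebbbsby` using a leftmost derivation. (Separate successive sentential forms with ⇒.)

S ⇒ byY   [S ::= b y Y]
byY ⇒ byQSy   [Y ::= Q S y]
byQSy ⇒ byTbYSy   [Q ::= T b Y]
byTbYSy ⇒ bybTTbYSy   [T ::= b T T]
bybTTbYSy ⇒ bybbTTbYSy   [T ::= b T]
bybbTTbYSy ⇒ bybbbTTbYSy   [T ::= b T]
bybbbTTbYSy ⇒ bybbbbTTbYSy   [T ::= b T]
bybbbbTTbYSy ⇒ bybbbbbTTTbYSy   [T ::= b T T]
bybbbbbTTTbYSy ⇒ bybbbbbeTTbYSy   [T ::= e]
bybbbbbeTTbYSy ⇒ bybbbbbeeTbYSy   [T ::= e]
bybbbbbeeTbYSy ⇒ bybbbbbeeebYSy   [T ::= e]
bybbbbbeeebYSy ⇒ bybbbbbeeebbSy   [Y ::= b]
bybbbbbeeebbSy ⇒ bybbbbbeeebbbsYy   [S ::= b s Y]
bybbbbbeeebbbsYy ⇒ bybbbbbeeebbbsby   [Y ::= b]

S⇒byY⇒byQSy⇒byTbYSy⇒bybTTbYSy⇒bybbTTbYSy⇒bybbbTTbYSy⇒bybbbbTTbYSy⇒bybbbbbTTTbYSy⇒bybbbbbeTTbYSy⇒bybbbbbeeTbYSy⇒bybbbbbeeebYSy⇒bybbbbbeeebbSy⇒bybbbbbeeebbbsYy⇒bybbbbbeeebbbsby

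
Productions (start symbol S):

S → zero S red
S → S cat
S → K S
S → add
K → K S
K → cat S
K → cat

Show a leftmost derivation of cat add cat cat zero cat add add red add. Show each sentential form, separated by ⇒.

S ⇒ K S   [S → K S]
K S ⇒ K S S   [K → K S]
K S S ⇒ cat S S S   [K → cat S]
cat S S S ⇒ cat S cat S S   [S → S cat]
cat S cat S S ⇒ cat S cat cat S S   [S → S cat]
cat S cat cat S S ⇒ cat add cat cat S S   [S → add]
cat add cat cat S S ⇒ cat add cat cat zero S red S   [S → zero S red]
cat add cat cat zero S red S ⇒ cat add cat cat zero K S red S   [S → K S]
cat add cat cat zero K S red S ⇒ cat add cat cat zero cat S S red S   [K → cat S]
cat add cat cat zero cat S S red S ⇒ cat add cat cat zero cat add S red S   [S → add]
cat add cat cat zero cat add S red S ⇒ cat add cat cat zero cat add add red S   [S → add]
cat add cat cat zero cat add add red S ⇒ cat add cat cat zero cat add add red add   [S → add]

S ⇒ K S ⇒ K S S ⇒ cat S S S ⇒ cat S cat S S ⇒ cat S cat cat S S ⇒ cat add cat cat S S ⇒ cat add cat cat zero S red S ⇒ cat add cat cat zero K S red S ⇒ cat add cat cat zero cat S S red S ⇒ cat add cat cat zero cat add S red S ⇒ cat add cat cat zero cat add add red S ⇒ cat add cat cat zero cat add add red add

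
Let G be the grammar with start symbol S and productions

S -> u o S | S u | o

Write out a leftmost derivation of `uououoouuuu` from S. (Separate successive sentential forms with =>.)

S => uoS   [S -> u o S]
uoS => uoSu   [S -> S u]
uoSu => uoSuu   [S -> S u]
uoSuu => uouoSuu   [S -> u o S]
uouoSuu => uouoSuuu   [S -> S u]
uouoSuuu => uouoSuuuu   [S -> S u]
uouoSuuuu => uououoSuuuu   [S -> u o S]
uououoSuuuu => uououoouuuu   [S -> o]

S => uoS => uoSu => uoSuu => uouoSuu => uouoSuuu => uouoSuuuu => uououoSuuuu => uououoouuuu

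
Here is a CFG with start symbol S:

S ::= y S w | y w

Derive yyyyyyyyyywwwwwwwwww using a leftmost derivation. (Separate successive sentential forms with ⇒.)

S ⇒ ySw ⇒ yySww ⇒ yyySwww ⇒ yyyySwwww ⇒ yyyyySwwwww ⇒ yyyyyySwwwwww ⇒ yyyyyyySwwwwwww ⇒ yyyyyyyySwwwwwwww ⇒ yyyyyyyyySwwwwwwwww ⇒ yyyyyyyyyywwwwwwwwww

S ⇒ ySw   [S ::= y S w]
ySw ⇒ yySww   [S ::= y S w]
yySww ⇒ yyySwww   [S ::= y S w]
yyySwww ⇒ yyyySwwww   [S ::= y S w]
yyyySwwww ⇒ yyyyySwwwww   [S ::= y S w]
yyyyySwwwww ⇒ yyyyyySwwwwww   [S ::= y S w]
yyyyyySwwwwww ⇒ yyyyyyySwwwwwww   [S ::= y S w]
yyyyyyySwwwwwww ⇒ yyyyyyyySwwwwwwww   [S ::= y S w]
yyyyyyyySwwwwwwww ⇒ yyyyyyyyySwwwwwwwww   [S ::= y S w]
yyyyyyyyySwwwwwwwww ⇒ yyyyyyyyyywwwwwwwwww   [S ::= y w]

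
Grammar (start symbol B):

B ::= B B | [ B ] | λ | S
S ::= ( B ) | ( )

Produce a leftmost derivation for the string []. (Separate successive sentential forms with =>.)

B => BB => BBB => [B]BB => []BB => []B => []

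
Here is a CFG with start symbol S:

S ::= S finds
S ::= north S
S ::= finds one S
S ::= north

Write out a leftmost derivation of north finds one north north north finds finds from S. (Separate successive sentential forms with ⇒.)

S ⇒ north S ⇒ north finds one S ⇒ north finds one north S ⇒ north finds one north S finds ⇒ north finds one north S finds finds ⇒ north finds one north north S finds finds ⇒ north finds one north north north finds finds

S ⇒ north S   [S ::= north S]
north S ⇒ north finds one S   [S ::= finds one S]
north finds one S ⇒ north finds one north S   [S ::= north S]
north finds one north S ⇒ north finds one north S finds   [S ::= S finds]
north finds one north S finds ⇒ north finds one north S finds finds   [S ::= S finds]
north finds one north S finds finds ⇒ north finds one north north S finds finds   [S ::= north S]
north finds one north north S finds finds ⇒ north finds one north north north finds finds   [S ::= north]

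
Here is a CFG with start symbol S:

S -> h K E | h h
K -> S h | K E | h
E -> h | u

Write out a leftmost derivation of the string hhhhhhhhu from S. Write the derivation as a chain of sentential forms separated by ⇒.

S⇒hKE⇒hShE⇒hhKEhE⇒hhShEhE⇒hhhKEhEhE⇒hhhhEhEhE⇒hhhhhhEhE⇒hhhhhhhhE⇒hhhhhhhhu

S ⇒ hKE   [S -> h K E]
hKE ⇒ hShE   [K -> S h]
hShE ⇒ hhKEhE   [S -> h K E]
hhKEhE ⇒ hhShEhE   [K -> S h]
hhShEhE ⇒ hhhKEhEhE   [S -> h K E]
hhhKEhEhE ⇒ hhhhEhEhE   [K -> h]
hhhhEhEhE ⇒ hhhhhhEhE   [E -> h]
hhhhhhEhE ⇒ hhhhhhhhE   [E -> h]
hhhhhhhhE ⇒ hhhhhhhhu   [E -> u]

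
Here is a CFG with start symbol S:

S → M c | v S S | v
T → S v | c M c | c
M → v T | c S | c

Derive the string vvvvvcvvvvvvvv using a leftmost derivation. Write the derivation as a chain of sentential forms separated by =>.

S => vSS => vvSSS => vvMcSS => vvvTcSS => vvvSvcSS => vvvvvcSS => vvvvvcvSSS => vvvvvcvvSSSS => vvvvvcvvvSSS => vvvvvcvvvvSS => vvvvvcvvvvvS => vvvvvcvvvvvvSS => vvvvvcvvvvvvvS => vvvvvcvvvvvvvv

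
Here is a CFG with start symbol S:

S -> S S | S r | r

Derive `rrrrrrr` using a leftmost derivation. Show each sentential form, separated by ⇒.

S⇒Sr⇒Srr⇒SSrr⇒SrSrr⇒SSrSrr⇒SSSrSrr⇒rSSrSrr⇒rrSrSrr⇒rrrrSrr⇒rrrrrrr

S ⇒ Sr   [S -> S r]
Sr ⇒ Srr   [S -> S r]
Srr ⇒ SSrr   [S -> S S]
SSrr ⇒ SrSrr   [S -> S r]
SrSrr ⇒ SSrSrr   [S -> S S]
SSrSrr ⇒ SSSrSrr   [S -> S S]
SSSrSrr ⇒ rSSrSrr   [S -> r]
rSSrSrr ⇒ rrSrSrr   [S -> r]
rrSrSrr ⇒ rrrrSrr   [S -> r]
rrrrSrr ⇒ rrrrrrr   [S -> r]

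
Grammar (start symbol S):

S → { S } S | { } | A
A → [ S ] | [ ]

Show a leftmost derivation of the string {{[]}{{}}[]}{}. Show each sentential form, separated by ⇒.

S ⇒ {S}S ⇒ {{S}S}S ⇒ {{A}S}S ⇒ {{[]}S}S ⇒ {{[]}{S}S}S ⇒ {{[]}{{}}S}S ⇒ {{[]}{{}}A}S ⇒ {{[]}{{}}[]}S ⇒ {{[]}{{}}[]}{}

S ⇒ {S}S   [S → { S } S]
{S}S ⇒ {{S}S}S   [S → { S } S]
{{S}S}S ⇒ {{A}S}S   [S → A]
{{A}S}S ⇒ {{[]}S}S   [A → [ ]]
{{[]}S}S ⇒ {{[]}{S}S}S   [S → { S } S]
{{[]}{S}S}S ⇒ {{[]}{{}}S}S   [S → { }]
{{[]}{{}}S}S ⇒ {{[]}{{}}A}S   [S → A]
{{[]}{{}}A}S ⇒ {{[]}{{}}[]}S   [A → [ ]]
{{[]}{{}}[]}S ⇒ {{[]}{{}}[]}{}   [S → { }]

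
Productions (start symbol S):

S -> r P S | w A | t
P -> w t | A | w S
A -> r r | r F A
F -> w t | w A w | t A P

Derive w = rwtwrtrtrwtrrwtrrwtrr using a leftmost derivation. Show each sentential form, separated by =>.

S=>rPS=>rwtS=>rwtwA=>rwtwrFA=>rwtwrtAPA=>rwtwrtrFAPA=>rwtwrtrtAPAPA=>rwtwrtrtrFAPAPA=>rwtwrtrtrwtAPAPA=>rwtwrtrtrwtrrPAPA=>rwtwrtrtrwtrrwtAPA=>rwtwrtrtrwtrrwtrrPA=>rwtwrtrtrwtrrwtrrwtA=>rwtwrtrtrwtrrwtrrwtrr

S => rPS   [S -> r P S]
rPS => rwtS   [P -> w t]
rwtS => rwtwA   [S -> w A]
rwtwA => rwtwrFA   [A -> r F A]
rwtwrFA => rwtwrtAPA   [F -> t A P]
rwtwrtAPA => rwtwrtrFAPA   [A -> r F A]
rwtwrtrFAPA => rwtwrtrtAPAPA   [F -> t A P]
rwtwrtrtAPAPA => rwtwrtrtrFAPAPA   [A -> r F A]
rwtwrtrtrFAPAPA => rwtwrtrtrwtAPAPA   [F -> w t]
rwtwrtrtrwtAPAPA => rwtwrtrtrwtrrPAPA   [A -> r r]
rwtwrtrtrwtrrPAPA => rwtwrtrtrwtrrwtAPA   [P -> w t]
rwtwrtrtrwtrrwtAPA => rwtwrtrtrwtrrwtrrPA   [A -> r r]
rwtwrtrtrwtrrwtrrPA => rwtwrtrtrwtrrwtrrwtA   [P -> w t]
rwtwrtrtrwtrrwtrrwtA => rwtwrtrtrwtrrwtrrwtrr   [A -> r r]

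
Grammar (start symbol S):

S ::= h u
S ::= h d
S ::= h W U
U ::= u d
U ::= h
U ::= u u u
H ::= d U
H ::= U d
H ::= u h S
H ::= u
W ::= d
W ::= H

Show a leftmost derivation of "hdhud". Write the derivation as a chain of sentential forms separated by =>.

S => hWU => hHU => hdUU => hdhU => hdhud

S => hWU   [S ::= h W U]
hWU => hHU   [W ::= H]
hHU => hdUU   [H ::= d U]
hdUU => hdhU   [U ::= h]
hdhU => hdhud   [U ::= u d]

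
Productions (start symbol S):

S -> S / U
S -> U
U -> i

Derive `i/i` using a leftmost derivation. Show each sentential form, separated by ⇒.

S ⇒ S/U   [S -> S / U]
S/U ⇒ U/U   [S -> U]
U/U ⇒ i/U   [U -> i]
i/U ⇒ i/i   [U -> i]

S ⇒ S/U ⇒ U/U ⇒ i/U ⇒ i/i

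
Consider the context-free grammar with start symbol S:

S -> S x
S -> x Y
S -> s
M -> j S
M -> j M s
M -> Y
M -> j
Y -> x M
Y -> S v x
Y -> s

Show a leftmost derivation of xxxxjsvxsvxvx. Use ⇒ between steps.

S ⇒ xY   [S -> x Y]
xY ⇒ xSvx   [Y -> S v x]
xSvx ⇒ xxYvx   [S -> x Y]
xxYvx ⇒ xxSvxvx   [Y -> S v x]
xxSvxvx ⇒ xxxYvxvx   [S -> x Y]
xxxYvxvx ⇒ xxxxMvxvx   [Y -> x M]
xxxxMvxvx ⇒ xxxxjMsvxvx   [M -> j M s]
xxxxjMsvxvx ⇒ xxxxjYsvxvx   [M -> Y]
xxxxjYsvxvx ⇒ xxxxjSvxsvxvx   [Y -> S v x]
xxxxjSvxsvxvx ⇒ xxxxjsvxsvxvx   [S -> s]

S ⇒ xY ⇒ xSvx ⇒ xxYvx ⇒ xxSvxvx ⇒ xxxYvxvx ⇒ xxxxMvxvx ⇒ xxxxjMsvxvx ⇒ xxxxjYsvxvx ⇒ xxxxjSvxsvxvx ⇒ xxxxjsvxsvxvx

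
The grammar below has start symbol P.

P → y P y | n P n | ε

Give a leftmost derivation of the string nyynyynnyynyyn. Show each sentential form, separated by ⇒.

P ⇒ nPn ⇒ nyPyn ⇒ nyyPyyn ⇒ nyynPnyyn ⇒ nyynyPynyyn ⇒ nyynyyPyynyyn ⇒ nyynyynPnyynyyn ⇒ nyynyynnyynyyn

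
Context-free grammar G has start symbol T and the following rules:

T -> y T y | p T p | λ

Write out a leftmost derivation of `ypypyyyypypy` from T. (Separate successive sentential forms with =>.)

T=>yTy=>ypTpy=>ypyTypy=>ypypTpypy=>ypypyTypypy=>ypypyyTyypypy=>ypypyyyypypy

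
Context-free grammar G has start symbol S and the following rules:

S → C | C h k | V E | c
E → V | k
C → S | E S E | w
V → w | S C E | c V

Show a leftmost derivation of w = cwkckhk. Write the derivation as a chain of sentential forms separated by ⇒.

S ⇒ Chk ⇒ ESEhk ⇒ VSEhk ⇒ SCESEhk ⇒ cCESEhk ⇒ cwESEhk ⇒ cwkSEhk ⇒ cwkcEhk ⇒ cwkckhk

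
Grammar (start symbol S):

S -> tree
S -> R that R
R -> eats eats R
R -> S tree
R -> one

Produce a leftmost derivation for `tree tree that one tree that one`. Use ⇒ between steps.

S ⇒ R that R ⇒ S tree that R ⇒ R that R tree that R ⇒ S tree that R tree that R ⇒ tree tree that R tree that R ⇒ tree tree that one tree that R ⇒ tree tree that one tree that one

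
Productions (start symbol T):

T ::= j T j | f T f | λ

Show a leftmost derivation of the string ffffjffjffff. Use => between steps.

T=>fTf=>ffTff=>fffTfff=>ffffTffff=>ffffjTjffff=>ffffjfTfjffff=>ffffjffjffff

T => fTf   [T ::= f T f]
fTf => ffTff   [T ::= f T f]
ffTff => fffTfff   [T ::= f T f]
fffTfff => ffffTffff   [T ::= f T f]
ffffTffff => ffffjTjffff   [T ::= j T j]
ffffjTjffff => ffffjfTfjffff   [T ::= f T f]
ffffjfTfjffff => ffffjffjffff   [T ::= λ]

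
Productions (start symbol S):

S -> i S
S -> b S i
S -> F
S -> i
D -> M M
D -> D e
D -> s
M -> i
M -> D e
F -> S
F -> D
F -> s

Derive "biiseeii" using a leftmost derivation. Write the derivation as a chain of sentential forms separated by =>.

S => bSi => biSi => biFi => biDi => biMMi => biDeMi => biMMeMi => biiMeMi => biiDeeMi => biiseeMi => biiseeii

S => bSi   [S -> b S i]
bSi => biSi   [S -> i S]
biSi => biFi   [S -> F]
biFi => biDi   [F -> D]
biDi => biMMi   [D -> M M]
biMMi => biDeMi   [M -> D e]
biDeMi => biMMeMi   [D -> M M]
biMMeMi => biiMeMi   [M -> i]
biiMeMi => biiDeeMi   [M -> D e]
biiDeeMi => biiseeMi   [D -> s]
biiseeMi => biiseeii   [M -> i]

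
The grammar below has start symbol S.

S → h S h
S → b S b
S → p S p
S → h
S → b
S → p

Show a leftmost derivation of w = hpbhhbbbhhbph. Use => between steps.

S => hSh   [S → h S h]
hSh => hpSph   [S → p S p]
hpSph => hpbSbph   [S → b S b]
hpbSbph => hpbhShbph   [S → h S h]
hpbhShbph => hpbhhShhbph   [S → h S h]
hpbhhShhbph => hpbhhbSbhhbph   [S → b S b]
hpbhhbSbhhbph => hpbhhbbbhhbph   [S → b]

S => hSh => hpSph => hpbSbph => hpbhShbph => hpbhhShhbph => hpbhhbSbhhbph => hpbhhbbbhhbph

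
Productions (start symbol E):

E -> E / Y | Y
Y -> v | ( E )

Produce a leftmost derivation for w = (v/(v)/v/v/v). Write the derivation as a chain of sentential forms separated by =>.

E => Y => (E) => (E/Y) => (E/Y/Y) => (E/Y/Y/Y) => (E/Y/Y/Y/Y) => (Y/Y/Y/Y/Y) => (v/Y/Y/Y/Y) => (v/(E)/Y/Y/Y) => (v/(Y)/Y/Y/Y) => (v/(v)/Y/Y/Y) => (v/(v)/v/Y/Y) => (v/(v)/v/v/Y) => (v/(v)/v/v/v)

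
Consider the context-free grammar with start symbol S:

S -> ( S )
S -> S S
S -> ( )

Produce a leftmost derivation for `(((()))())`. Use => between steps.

S => (S)   [S -> ( S )]
(S) => (SS)   [S -> S S]
(SS) => ((S)S)   [S -> ( S )]
((S)S) => (((S))S)   [S -> ( S )]
(((S))S) => (((()))S)   [S -> ( )]
(((()))S) => (((()))())   [S -> ( )]

S => (S) => (SS) => ((S)S) => (((S))S) => (((()))S) => (((()))())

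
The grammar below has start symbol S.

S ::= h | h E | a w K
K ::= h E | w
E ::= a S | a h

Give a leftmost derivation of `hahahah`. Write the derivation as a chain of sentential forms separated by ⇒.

S ⇒ hE ⇒ haS ⇒ hahE ⇒ hahaS ⇒ hahahE ⇒ hahahah

S ⇒ hE   [S ::= h E]
hE ⇒ haS   [E ::= a S]
haS ⇒ hahE   [S ::= h E]
hahE ⇒ hahaS   [E ::= a S]
hahaS ⇒ hahahE   [S ::= h E]
hahahE ⇒ hahahah   [E ::= a h]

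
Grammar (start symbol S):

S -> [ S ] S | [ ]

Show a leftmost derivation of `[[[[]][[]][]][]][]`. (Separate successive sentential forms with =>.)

S=>[S]S=>[[S]S]S=>[[[S]S]S]S=>[[[[]]S]S]S=>[[[[]][S]S]S]S=>[[[[]][[]]S]S]S=>[[[[]][[]][]]S]S=>[[[[]][[]][]][]]S=>[[[[]][[]][]][]][]

S => [S]S   [S -> [ S ] S]
[S]S => [[S]S]S   [S -> [ S ] S]
[[S]S]S => [[[S]S]S]S   [S -> [ S ] S]
[[[S]S]S]S => [[[[]]S]S]S   [S -> [ ]]
[[[[]]S]S]S => [[[[]][S]S]S]S   [S -> [ S ] S]
[[[[]][S]S]S]S => [[[[]][[]]S]S]S   [S -> [ ]]
[[[[]][[]]S]S]S => [[[[]][[]][]]S]S   [S -> [ ]]
[[[[]][[]][]]S]S => [[[[]][[]][]][]]S   [S -> [ ]]
[[[[]][[]][]][]]S => [[[[]][[]][]][]][]   [S -> [ ]]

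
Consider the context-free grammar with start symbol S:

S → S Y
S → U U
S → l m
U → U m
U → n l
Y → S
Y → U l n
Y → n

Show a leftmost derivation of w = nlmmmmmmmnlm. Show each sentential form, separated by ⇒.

S ⇒ UU ⇒ UmU ⇒ UmmU ⇒ UmmmU ⇒ UmmmmU ⇒ UmmmmmU ⇒ UmmmmmmU ⇒ UmmmmmmmU ⇒ nlmmmmmmmU ⇒ nlmmmmmmmUm ⇒ nlmmmmmmmnlm

S ⇒ UU   [S → U U]
UU ⇒ UmU   [U → U m]
UmU ⇒ UmmU   [U → U m]
UmmU ⇒ UmmmU   [U → U m]
UmmmU ⇒ UmmmmU   [U → U m]
UmmmmU ⇒ UmmmmmU   [U → U m]
UmmmmmU ⇒ UmmmmmmU   [U → U m]
UmmmmmmU ⇒ UmmmmmmmU   [U → U m]
UmmmmmmmU ⇒ nlmmmmmmmU   [U → n l]
nlmmmmmmmU ⇒ nlmmmmmmmUm   [U → U m]
nlmmmmmmmUm ⇒ nlmmmmmmmnlm   [U → n l]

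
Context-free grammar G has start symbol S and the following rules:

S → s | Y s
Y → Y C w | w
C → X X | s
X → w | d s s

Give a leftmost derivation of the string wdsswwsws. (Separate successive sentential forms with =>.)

S=>Ys=>YCws=>YCwCws=>wCwCws=>wXXwCws=>wdssXwCws=>wdsswwCws=>wdsswwsws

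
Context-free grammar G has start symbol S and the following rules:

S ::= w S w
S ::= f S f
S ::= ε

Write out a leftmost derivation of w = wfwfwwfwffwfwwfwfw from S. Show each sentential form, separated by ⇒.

S ⇒ wSw   [S ::= w S w]
wSw ⇒ wfSfw   [S ::= f S f]
wfSfw ⇒ wfwSwfw   [S ::= w S w]
wfwSwfw ⇒ wfwfSfwfw   [S ::= f S f]
wfwfSfwfw ⇒ wfwfwSwfwfw   [S ::= w S w]
wfwfwSwfwfw ⇒ wfwfwwSwwfwfw   [S ::= w S w]
wfwfwwSwwfwfw ⇒ wfwfwwfSfwwfwfw   [S ::= f S f]
wfwfwwfSfwwfwfw ⇒ wfwfwwfwSwfwwfwfw   [S ::= w S w]
wfwfwwfwSwfwwfwfw ⇒ wfwfwwfwfSfwfwwfwfw   [S ::= f S f]
wfwfwwfwfSfwfwwfwfw ⇒ wfwfwwfwffwfwwfwfw   [S ::= ε]

S⇒wSw⇒wfSfw⇒wfwSwfw⇒wfwfSfwfw⇒wfwfwSwfwfw⇒wfwfwwSwwfwfw⇒wfwfwwfSfwwfwfw⇒wfwfwwfwSwfwwfwfw⇒wfwfwwfwfSfwfwwfwfw⇒wfwfwwfwffwfwwfwfw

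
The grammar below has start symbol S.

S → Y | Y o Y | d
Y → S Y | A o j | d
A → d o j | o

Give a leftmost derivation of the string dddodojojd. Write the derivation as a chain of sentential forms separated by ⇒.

S⇒Y⇒SY⇒YY⇒dY⇒dSY⇒dYoYY⇒dSYoYY⇒ddYoYY⇒dddoYY⇒dddoAojY⇒dddodojojY⇒dddodojojd

S ⇒ Y   [S → Y]
Y ⇒ SY   [Y → S Y]
SY ⇒ YY   [S → Y]
YY ⇒ dY   [Y → d]
dY ⇒ dSY   [Y → S Y]
dSY ⇒ dYoYY   [S → Y o Y]
dYoYY ⇒ dSYoYY   [Y → S Y]
dSYoYY ⇒ ddYoYY   [S → d]
ddYoYY ⇒ dddoYY   [Y → d]
dddoYY ⇒ dddoAojY   [Y → A o j]
dddoAojY ⇒ dddodojojY   [A → d o j]
dddodojojY ⇒ dddodojojd   [Y → d]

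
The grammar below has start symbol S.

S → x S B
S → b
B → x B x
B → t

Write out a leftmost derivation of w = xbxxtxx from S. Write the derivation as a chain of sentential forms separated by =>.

S => xSB => xbB => xbxBx => xbxxBxx => xbxxtxx

S => xSB   [S → x S B]
xSB => xbB   [S → b]
xbB => xbxBx   [B → x B x]
xbxBx => xbxxBxx   [B → x B x]
xbxxBxx => xbxxtxx   [B → t]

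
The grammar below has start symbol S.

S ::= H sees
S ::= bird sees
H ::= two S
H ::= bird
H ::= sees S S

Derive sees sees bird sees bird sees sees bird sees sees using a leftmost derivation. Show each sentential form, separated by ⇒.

S ⇒ H sees ⇒ sees S S sees ⇒ sees H sees S sees ⇒ sees sees S S sees S sees ⇒ sees sees H sees S sees S sees ⇒ sees sees bird sees S sees S sees ⇒ sees sees bird sees bird sees sees S sees ⇒ sees sees bird sees bird sees sees bird sees sees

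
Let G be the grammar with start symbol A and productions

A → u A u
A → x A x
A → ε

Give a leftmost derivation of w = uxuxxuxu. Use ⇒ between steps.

A ⇒ uAu   [A → u A u]
uAu ⇒ uxAxu   [A → x A x]
uxAxu ⇒ uxuAuxu   [A → u A u]
uxuAuxu ⇒ uxuxAxuxu   [A → x A x]
uxuxAxuxu ⇒ uxuxxuxu   [A → ε]

A ⇒ uAu ⇒ uxAxu ⇒ uxuAuxu ⇒ uxuxAxuxu ⇒ uxuxxuxu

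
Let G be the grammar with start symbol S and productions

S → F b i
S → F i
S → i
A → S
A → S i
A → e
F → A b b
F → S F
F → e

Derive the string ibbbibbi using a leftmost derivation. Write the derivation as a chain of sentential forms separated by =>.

S => Fi => Abbi => Sbbi => Fbibbi => Abbbibbi => Sbbbibbi => ibbbibbi

S => Fi   [S → F i]
Fi => Abbi   [F → A b b]
Abbi => Sbbi   [A → S]
Sbbi => Fbibbi   [S → F b i]
Fbibbi => Abbbibbi   [F → A b b]
Abbbibbi => Sbbbibbi   [A → S]
Sbbbibbi => ibbbibbi   [S → i]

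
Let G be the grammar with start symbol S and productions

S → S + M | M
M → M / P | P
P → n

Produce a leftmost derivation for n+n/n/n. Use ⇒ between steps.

S⇒S+M⇒M+M⇒P+M⇒n+M⇒n+M/P⇒n+M/P/P⇒n+P/P/P⇒n+n/P/P⇒n+n/n/P⇒n+n/n/n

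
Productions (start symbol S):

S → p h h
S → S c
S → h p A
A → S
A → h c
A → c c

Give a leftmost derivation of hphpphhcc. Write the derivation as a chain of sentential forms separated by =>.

S => Sc   [S → S c]
Sc => Scc   [S → S c]
Scc => hpAcc   [S → h p A]
hpAcc => hpScc   [A → S]
hpScc => hphpAcc   [S → h p A]
hphpAcc => hphpScc   [A → S]
hphpScc => hphpphhcc   [S → p h h]

S => Sc => Scc => hpAcc => hpScc => hphpAcc => hphpScc => hphpphhcc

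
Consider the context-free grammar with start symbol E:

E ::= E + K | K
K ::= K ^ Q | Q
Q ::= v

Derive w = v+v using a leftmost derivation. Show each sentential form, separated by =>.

E => E+K => K+K => Q+K => v+K => v+Q => v+v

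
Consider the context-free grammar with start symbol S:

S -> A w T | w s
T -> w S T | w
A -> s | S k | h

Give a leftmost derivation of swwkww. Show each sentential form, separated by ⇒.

S ⇒ AwT ⇒ SkwT ⇒ AwTkwT ⇒ swTkwT ⇒ swwkwT ⇒ swwkww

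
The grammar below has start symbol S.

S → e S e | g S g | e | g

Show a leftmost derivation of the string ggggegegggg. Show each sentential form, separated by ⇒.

S ⇒ gSg   [S → g S g]
gSg ⇒ ggSgg   [S → g S g]
ggSgg ⇒ gggSggg   [S → g S g]
gggSggg ⇒ ggggSgggg   [S → g S g]
ggggSgggg ⇒ ggggeSegggg   [S → e S e]
ggggeSegggg ⇒ ggggegegggg   [S → g]

S ⇒ gSg ⇒ ggSgg ⇒ gggSggg ⇒ ggggSgggg ⇒ ggggeSegggg ⇒ ggggegegggg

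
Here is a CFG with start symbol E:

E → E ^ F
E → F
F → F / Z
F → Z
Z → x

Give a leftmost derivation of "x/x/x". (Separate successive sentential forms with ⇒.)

E ⇒ F   [E → F]
F ⇒ F/Z   [F → F / Z]
F/Z ⇒ F/Z/Z   [F → F / Z]
F/Z/Z ⇒ Z/Z/Z   [F → Z]
Z/Z/Z ⇒ x/Z/Z   [Z → x]
x/Z/Z ⇒ x/x/Z   [Z → x]
x/x/Z ⇒ x/x/x   [Z → x]

E ⇒ F ⇒ F/Z ⇒ F/Z/Z ⇒ Z/Z/Z ⇒ x/Z/Z ⇒ x/x/Z ⇒ x/x/x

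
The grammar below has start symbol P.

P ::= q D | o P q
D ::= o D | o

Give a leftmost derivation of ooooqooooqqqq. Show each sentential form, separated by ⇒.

P ⇒ oPq   [P ::= o P q]
oPq ⇒ ooPqq   [P ::= o P q]
ooPqq ⇒ oooPqqq   [P ::= o P q]
oooPqqq ⇒ ooooPqqqq   [P ::= o P q]
ooooPqqqq ⇒ ooooqDqqqq   [P ::= q D]
ooooqDqqqq ⇒ ooooqoDqqqq   [D ::= o D]
ooooqoDqqqq ⇒ ooooqooDqqqq   [D ::= o D]
ooooqooDqqqq ⇒ ooooqoooDqqqq   [D ::= o D]
ooooqoooDqqqq ⇒ ooooqooooqqqq   [D ::= o]

P ⇒ oPq ⇒ ooPqq ⇒ oooPqqq ⇒ ooooPqqqq ⇒ ooooqDqqqq ⇒ ooooqoDqqqq ⇒ ooooqooDqqqq ⇒ ooooqoooDqqqq ⇒ ooooqooooqqqq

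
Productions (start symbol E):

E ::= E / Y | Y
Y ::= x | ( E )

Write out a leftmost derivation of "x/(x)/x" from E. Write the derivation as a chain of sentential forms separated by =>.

E => E/Y   [E ::= E / Y]
E/Y => E/Y/Y   [E ::= E / Y]
E/Y/Y => Y/Y/Y   [E ::= Y]
Y/Y/Y => x/Y/Y   [Y ::= x]
x/Y/Y => x/(E)/Y   [Y ::= ( E )]
x/(E)/Y => x/(Y)/Y   [E ::= Y]
x/(Y)/Y => x/(x)/Y   [Y ::= x]
x/(x)/Y => x/(x)/x   [Y ::= x]

E => E/Y => E/Y/Y => Y/Y/Y => x/Y/Y => x/(E)/Y => x/(Y)/Y => x/(x)/Y => x/(x)/x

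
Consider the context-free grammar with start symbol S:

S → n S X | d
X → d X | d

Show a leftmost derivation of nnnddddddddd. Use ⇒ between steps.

S ⇒ nSX ⇒ nnSXX ⇒ nnnSXXX ⇒ nnndXXX ⇒ nnnddXXX ⇒ nnndddXXX ⇒ nnnddddXXX ⇒ nnndddddXXX ⇒ nnnddddddXX ⇒ nnndddddddX ⇒ nnnddddddddX ⇒ nnnddddddddd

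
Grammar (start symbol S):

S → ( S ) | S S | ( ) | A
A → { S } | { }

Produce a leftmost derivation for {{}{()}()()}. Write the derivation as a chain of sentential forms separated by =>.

S => A => {S} => {SS} => {SSS} => {SSSS} => {ASSS} => {{}SSS} => {{}ASS} => {{}{S}SS} => {{}{()}SS} => {{}{()}()S} => {{}{()}()()}

S => A   [S → A]
A => {S}   [A → { S }]
{S} => {SS}   [S → S S]
{SS} => {SSS}   [S → S S]
{SSS} => {SSSS}   [S → S S]
{SSSS} => {ASSS}   [S → A]
{ASSS} => {{}SSS}   [A → { }]
{{}SSS} => {{}ASS}   [S → A]
{{}ASS} => {{}{S}SS}   [A → { S }]
{{}{S}SS} => {{}{()}SS}   [S → ( )]
{{}{()}SS} => {{}{()}()S}   [S → ( )]
{{}{()}()S} => {{}{()}()()}   [S → ( )]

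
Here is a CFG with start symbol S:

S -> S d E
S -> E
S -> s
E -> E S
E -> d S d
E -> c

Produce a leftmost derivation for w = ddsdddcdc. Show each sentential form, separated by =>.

S => SdE   [S -> S d E]
SdE => SdEdE   [S -> S d E]
SdEdE => EdEdE   [S -> E]
EdEdE => dSddEdE   [E -> d S d]
dSddEdE => dEddEdE   [S -> E]
dEddEdE => ddSdddEdE   [E -> d S d]
ddSdddEdE => ddsdddEdE   [S -> s]
ddsdddEdE => ddsdddcdE   [E -> c]
ddsdddcdE => ddsdddcdc   [E -> c]

S=>SdE=>SdEdE=>EdEdE=>dSddEdE=>dEddEdE=>ddSdddEdE=>ddsdddEdE=>ddsdddcdE=>ddsdddcdc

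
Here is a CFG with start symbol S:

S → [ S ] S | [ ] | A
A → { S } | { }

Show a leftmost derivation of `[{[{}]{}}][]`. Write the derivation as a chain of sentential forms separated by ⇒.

S ⇒ [S]S   [S → [ S ] S]
[S]S ⇒ [A]S   [S → A]
[A]S ⇒ [{S}]S   [A → { S }]
[{S}]S ⇒ [{[S]S}]S   [S → [ S ] S]
[{[S]S}]S ⇒ [{[A]S}]S   [S → A]
[{[A]S}]S ⇒ [{[{}]S}]S   [A → { }]
[{[{}]S}]S ⇒ [{[{}]A}]S   [S → A]
[{[{}]A}]S ⇒ [{[{}]{}}]S   [A → { }]
[{[{}]{}}]S ⇒ [{[{}]{}}][]   [S → [ ]]

S ⇒ [S]S ⇒ [A]S ⇒ [{S}]S ⇒ [{[S]S}]S ⇒ [{[A]S}]S ⇒ [{[{}]S}]S ⇒ [{[{}]A}]S ⇒ [{[{}]{}}]S ⇒ [{[{}]{}}][]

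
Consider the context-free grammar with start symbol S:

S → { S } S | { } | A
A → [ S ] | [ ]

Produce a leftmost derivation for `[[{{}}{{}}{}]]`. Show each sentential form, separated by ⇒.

S⇒A⇒[S]⇒[A]⇒[[S]]⇒[[{S}S]]⇒[[{{}}S]]⇒[[{{}}{S}S]]⇒[[{{}}{{}}S]]⇒[[{{}}{{}}{}]]

S ⇒ A   [S → A]
A ⇒ [S]   [A → [ S ]]
[S] ⇒ [A]   [S → A]
[A] ⇒ [[S]]   [A → [ S ]]
[[S]] ⇒ [[{S}S]]   [S → { S } S]
[[{S}S]] ⇒ [[{{}}S]]   [S → { }]
[[{{}}S]] ⇒ [[{{}}{S}S]]   [S → { S } S]
[[{{}}{S}S]] ⇒ [[{{}}{{}}S]]   [S → { }]
[[{{}}{{}}S]] ⇒ [[{{}}{{}}{}]]   [S → { }]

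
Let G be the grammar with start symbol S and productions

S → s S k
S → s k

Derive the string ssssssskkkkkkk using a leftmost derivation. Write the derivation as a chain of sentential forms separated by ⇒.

S ⇒ sSk   [S → s S k]
sSk ⇒ ssSkk   [S → s S k]
ssSkk ⇒ sssSkkk   [S → s S k]
sssSkkk ⇒ ssssSkkkk   [S → s S k]
ssssSkkkk ⇒ sssssSkkkkk   [S → s S k]
sssssSkkkkk ⇒ ssssssSkkkkkk   [S → s S k]
ssssssSkkkkkk ⇒ ssssssskkkkkkk   [S → s k]

S ⇒ sSk ⇒ ssSkk ⇒ sssSkkk ⇒ ssssSkkkk ⇒ sssssSkkkkk ⇒ ssssssSkkkkkk ⇒ ssssssskkkkkkk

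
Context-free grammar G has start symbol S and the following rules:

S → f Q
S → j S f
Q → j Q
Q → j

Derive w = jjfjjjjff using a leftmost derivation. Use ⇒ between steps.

S ⇒ jSf   [S → j S f]
jSf ⇒ jjSff   [S → j S f]
jjSff ⇒ jjfQff   [S → f Q]
jjfQff ⇒ jjfjQff   [Q → j Q]
jjfjQff ⇒ jjfjjQff   [Q → j Q]
jjfjjQff ⇒ jjfjjjQff   [Q → j Q]
jjfjjjQff ⇒ jjfjjjjff   [Q → j]

S ⇒ jSf ⇒ jjSff ⇒ jjfQff ⇒ jjfjQff ⇒ jjfjjQff ⇒ jjfjjjQff ⇒ jjfjjjjff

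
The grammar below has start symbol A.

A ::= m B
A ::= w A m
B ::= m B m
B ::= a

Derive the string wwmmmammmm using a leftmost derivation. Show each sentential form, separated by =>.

A=>wAm=>wwAmm=>wwmBmm=>wwmmBmmm=>wwmmmBmmmm=>wwmmmammmm

A => wAm   [A ::= w A m]
wAm => wwAmm   [A ::= w A m]
wwAmm => wwmBmm   [A ::= m B]
wwmBmm => wwmmBmmm   [B ::= m B m]
wwmmBmmm => wwmmmBmmmm   [B ::= m B m]
wwmmmBmmmm => wwmmmammmm   [B ::= a]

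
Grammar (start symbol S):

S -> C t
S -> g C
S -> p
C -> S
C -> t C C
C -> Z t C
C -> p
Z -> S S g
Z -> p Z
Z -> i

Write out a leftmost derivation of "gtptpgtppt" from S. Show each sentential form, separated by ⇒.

S ⇒ Ct   [S -> C t]
Ct ⇒ St   [C -> S]
St ⇒ gCt   [S -> g C]
gCt ⇒ gtCCt   [C -> t C C]
gtCCt ⇒ gtZtCCt   [C -> Z t C]
gtZtCCt ⇒ gtSSgtCCt   [Z -> S S g]
gtSSgtCCt ⇒ gtCtSgtCCt   [S -> C t]
gtCtSgtCCt ⇒ gtStSgtCCt   [C -> S]
gtStSgtCCt ⇒ gtptSgtCCt   [S -> p]
gtptSgtCCt ⇒ gtptpgtCCt   [S -> p]
gtptpgtCCt ⇒ gtptpgtpCt   [C -> p]
gtptpgtpCt ⇒ gtptpgtppt   [C -> p]

S⇒Ct⇒St⇒gCt⇒gtCCt⇒gtZtCCt⇒gtSSgtCCt⇒gtCtSgtCCt⇒gtStSgtCCt⇒gtptSgtCCt⇒gtptpgtCCt⇒gtptpgtpCt⇒gtptpgtppt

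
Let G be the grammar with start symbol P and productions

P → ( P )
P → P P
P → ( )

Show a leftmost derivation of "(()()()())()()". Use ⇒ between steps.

P ⇒ PP   [P → P P]
PP ⇒ PPP   [P → P P]
PPP ⇒ (P)PP   [P → ( P )]
(P)PP ⇒ (PP)PP   [P → P P]
(PP)PP ⇒ (PPP)PP   [P → P P]
(PPP)PP ⇒ (()PP)PP   [P → ( )]
(()PP)PP ⇒ (()PPP)PP   [P → P P]
(()PPP)PP ⇒ (()()PP)PP   [P → ( )]
(()()PP)PP ⇒ (()()()P)PP   [P → ( )]
(()()()P)PP ⇒ (()()()())PP   [P → ( )]
(()()()())PP ⇒ (()()()())()P   [P → ( )]
(()()()())()P ⇒ (()()()())()()   [P → ( )]

P ⇒ PP ⇒ PPP ⇒ (P)PP ⇒ (PP)PP ⇒ (PPP)PP ⇒ (()PP)PP ⇒ (()PPP)PP ⇒ (()()PP)PP ⇒ (()()()P)PP ⇒ (()()()())PP ⇒ (()()()())()P ⇒ (()()()())()()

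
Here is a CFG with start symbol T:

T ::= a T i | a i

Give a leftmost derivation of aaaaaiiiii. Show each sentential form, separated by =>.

T => aTi   [T ::= a T i]
aTi => aaTii   [T ::= a T i]
aaTii => aaaTiii   [T ::= a T i]
aaaTiii => aaaaTiiii   [T ::= a T i]
aaaaTiiii => aaaaaiiiii   [T ::= a i]

T => aTi => aaTii => aaaTiii => aaaaTiiii => aaaaaiiiii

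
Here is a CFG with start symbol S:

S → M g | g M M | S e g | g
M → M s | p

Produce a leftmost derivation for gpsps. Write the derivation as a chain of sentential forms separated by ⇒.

S ⇒ gMM   [S → g M M]
gMM ⇒ gMsM   [M → M s]
gMsM ⇒ gpsM   [M → p]
gpsM ⇒ gpsMs   [M → M s]
gpsMs ⇒ gpsps   [M → p]

S⇒gMM⇒gMsM⇒gpsM⇒gpsMs⇒gpsps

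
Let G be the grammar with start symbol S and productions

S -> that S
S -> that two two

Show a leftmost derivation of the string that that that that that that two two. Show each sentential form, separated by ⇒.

S ⇒ that S ⇒ that that S ⇒ that that that S ⇒ that that that that S ⇒ that that that that that S ⇒ that that that that that that two two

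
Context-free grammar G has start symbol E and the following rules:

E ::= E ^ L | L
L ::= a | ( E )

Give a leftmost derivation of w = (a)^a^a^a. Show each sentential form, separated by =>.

E => E^L   [E ::= E ^ L]
E^L => E^L^L   [E ::= E ^ L]
E^L^L => E^L^L^L   [E ::= E ^ L]
E^L^L^L => L^L^L^L   [E ::= L]
L^L^L^L => (E)^L^L^L   [L ::= ( E )]
(E)^L^L^L => (L)^L^L^L   [E ::= L]
(L)^L^L^L => (a)^L^L^L   [L ::= a]
(a)^L^L^L => (a)^a^L^L   [L ::= a]
(a)^a^L^L => (a)^a^a^L   [L ::= a]
(a)^a^a^L => (a)^a^a^a   [L ::= a]

E => E^L => E^L^L => E^L^L^L => L^L^L^L => (E)^L^L^L => (L)^L^L^L => (a)^L^L^L => (a)^a^L^L => (a)^a^a^L => (a)^a^a^a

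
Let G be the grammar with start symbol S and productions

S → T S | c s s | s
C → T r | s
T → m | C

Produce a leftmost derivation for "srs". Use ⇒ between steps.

S ⇒ TS   [S → T S]
TS ⇒ CS   [T → C]
CS ⇒ TrS   [C → T r]
TrS ⇒ CrS   [T → C]
CrS ⇒ srS   [C → s]
srS ⇒ srs   [S → s]

S⇒TS⇒CS⇒TrS⇒CrS⇒srS⇒srs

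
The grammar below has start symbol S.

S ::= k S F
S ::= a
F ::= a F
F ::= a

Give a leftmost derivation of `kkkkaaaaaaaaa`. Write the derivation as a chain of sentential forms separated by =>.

S => kSF   [S ::= k S F]
kSF => kkSFF   [S ::= k S F]
kkSFF => kkkSFFF   [S ::= k S F]
kkkSFFF => kkkkSFFFF   [S ::= k S F]
kkkkSFFFF => kkkkaFFFF   [S ::= a]
kkkkaFFFF => kkkkaaFFFF   [F ::= a F]
kkkkaaFFFF => kkkkaaaFFFF   [F ::= a F]
kkkkaaaFFFF => kkkkaaaaFFFF   [F ::= a F]
kkkkaaaaFFFF => kkkkaaaaaFFF   [F ::= a]
kkkkaaaaaFFF => kkkkaaaaaaFF   [F ::= a]
kkkkaaaaaaFF => kkkkaaaaaaaFF   [F ::= a F]
kkkkaaaaaaaFF => kkkkaaaaaaaaF   [F ::= a]
kkkkaaaaaaaaF => kkkkaaaaaaaaa   [F ::= a]

S => kSF => kkSFF => kkkSFFF => kkkkSFFFF => kkkkaFFFF => kkkkaaFFFF => kkkkaaaFFFF => kkkkaaaaFFFF => kkkkaaaaaFFF => kkkkaaaaaaFF => kkkkaaaaaaaFF => kkkkaaaaaaaaF => kkkkaaaaaaaaa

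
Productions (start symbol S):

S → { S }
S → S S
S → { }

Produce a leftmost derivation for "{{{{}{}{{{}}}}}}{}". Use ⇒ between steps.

S⇒SS⇒{S}S⇒{{S}}S⇒{{{S}}}S⇒{{{SS}}}S⇒{{{SSS}}}S⇒{{{{}SS}}}S⇒{{{{}{}S}}}S⇒{{{{}{}{S}}}}S⇒{{{{}{}{{S}}}}}S⇒{{{{}{}{{{}}}}}}S⇒{{{{}{}{{{}}}}}}{}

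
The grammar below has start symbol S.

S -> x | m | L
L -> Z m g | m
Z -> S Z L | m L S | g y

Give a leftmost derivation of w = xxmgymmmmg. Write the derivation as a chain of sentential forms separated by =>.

S => L   [S -> L]
L => Zmg   [L -> Z m g]
Zmg => SZLmg   [Z -> S Z L]
SZLmg => xZLmg   [S -> x]
xZLmg => xSZLLmg   [Z -> S Z L]
xSZLLmg => xxZLLmg   [S -> x]
xxZLLmg => xxSZLLLmg   [Z -> S Z L]
xxSZLLLmg => xxmZLLLmg   [S -> m]
xxmZLLLmg => xxmgyLLLmg   [Z -> g y]
xxmgyLLLmg => xxmgymLLmg   [L -> m]
xxmgymLLmg => xxmgymmLmg   [L -> m]
xxmgymmLmg => xxmgymmmmg   [L -> m]

S => L => Zmg => SZLmg => xZLmg => xSZLLmg => xxZLLmg => xxSZLLLmg => xxmZLLLmg => xxmgyLLLmg => xxmgymLLmg => xxmgymmLmg => xxmgymmmmg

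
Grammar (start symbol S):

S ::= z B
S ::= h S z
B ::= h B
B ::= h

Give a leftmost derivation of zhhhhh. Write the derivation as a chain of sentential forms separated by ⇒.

S ⇒ zB ⇒ zhB ⇒ zhhB ⇒ zhhhB ⇒ zhhhhB ⇒ zhhhhh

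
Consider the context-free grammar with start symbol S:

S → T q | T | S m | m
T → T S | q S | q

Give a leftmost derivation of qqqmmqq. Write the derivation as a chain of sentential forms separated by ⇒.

S ⇒ T ⇒ qS ⇒ qTq ⇒ qqSq ⇒ qqTqq ⇒ qqTSqq ⇒ qqqSSqq ⇒ qqqmSqq ⇒ qqqmmqq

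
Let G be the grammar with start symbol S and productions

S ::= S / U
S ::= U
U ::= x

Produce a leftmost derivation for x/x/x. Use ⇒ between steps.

S⇒S/U⇒S/U/U⇒U/U/U⇒x/U/U⇒x/x/U⇒x/x/x

S ⇒ S/U   [S ::= S / U]
S/U ⇒ S/U/U   [S ::= S / U]
S/U/U ⇒ U/U/U   [S ::= U]
U/U/U ⇒ x/U/U   [U ::= x]
x/U/U ⇒ x/x/U   [U ::= x]
x/x/U ⇒ x/x/x   [U ::= x]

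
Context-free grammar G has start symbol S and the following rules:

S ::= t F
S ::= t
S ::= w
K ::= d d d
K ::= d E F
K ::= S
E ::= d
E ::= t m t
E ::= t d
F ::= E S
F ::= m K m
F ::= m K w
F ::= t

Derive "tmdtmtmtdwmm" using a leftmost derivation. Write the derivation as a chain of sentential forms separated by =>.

S=>tF=>tmKm=>tmdEFm=>tmdtmtFm=>tmdtmtmKmm=>tmdtmtmSmm=>tmdtmtmtFmm=>tmdtmtmtESmm=>tmdtmtmtdSmm=>tmdtmtmtdwmm

S => tF   [S ::= t F]
tF => tmKm   [F ::= m K m]
tmKm => tmdEFm   [K ::= d E F]
tmdEFm => tmdtmtFm   [E ::= t m t]
tmdtmtFm => tmdtmtmKmm   [F ::= m K m]
tmdtmtmKmm => tmdtmtmSmm   [K ::= S]
tmdtmtmSmm => tmdtmtmtFmm   [S ::= t F]
tmdtmtmtFmm => tmdtmtmtESmm   [F ::= E S]
tmdtmtmtESmm => tmdtmtmtdSmm   [E ::= d]
tmdtmtmtdSmm => tmdtmtmtdwmm   [S ::= w]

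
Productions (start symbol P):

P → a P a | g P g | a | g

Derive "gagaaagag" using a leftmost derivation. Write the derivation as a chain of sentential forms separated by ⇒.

P ⇒ gPg   [P → g P g]
gPg ⇒ gaPag   [P → a P a]
gaPag ⇒ gagPgag   [P → g P g]
gagPgag ⇒ gagaPagag   [P → a P a]
gagaPagag ⇒ gagaaagag   [P → a]

P ⇒ gPg ⇒ gaPag ⇒ gagPgag ⇒ gagaPagag ⇒ gagaaagag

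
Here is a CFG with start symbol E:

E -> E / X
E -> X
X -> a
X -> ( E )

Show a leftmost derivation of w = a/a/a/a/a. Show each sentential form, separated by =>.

E=>E/X=>E/X/X=>E/X/X/X=>E/X/X/X/X=>X/X/X/X/X=>a/X/X/X/X=>a/a/X/X/X=>a/a/a/X/X=>a/a/a/a/X=>a/a/a/a/a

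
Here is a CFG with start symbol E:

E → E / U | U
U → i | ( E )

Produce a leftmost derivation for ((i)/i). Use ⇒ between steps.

E ⇒ U   [E → U]
U ⇒ (E)   [U → ( E )]
(E) ⇒ (E/U)   [E → E / U]
(E/U) ⇒ (U/U)   [E → U]
(U/U) ⇒ ((E)/U)   [U → ( E )]
((E)/U) ⇒ ((U)/U)   [E → U]
((U)/U) ⇒ ((i)/U)   [U → i]
((i)/U) ⇒ ((i)/i)   [U → i]

E⇒U⇒(E)⇒(E/U)⇒(U/U)⇒((E)/U)⇒((U)/U)⇒((i)/U)⇒((i)/i)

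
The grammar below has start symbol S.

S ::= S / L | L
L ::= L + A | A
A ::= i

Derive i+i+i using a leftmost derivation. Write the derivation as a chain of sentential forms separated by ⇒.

S ⇒ L ⇒ L+A ⇒ L+A+A ⇒ A+A+A ⇒ i+A+A ⇒ i+i+A ⇒ i+i+i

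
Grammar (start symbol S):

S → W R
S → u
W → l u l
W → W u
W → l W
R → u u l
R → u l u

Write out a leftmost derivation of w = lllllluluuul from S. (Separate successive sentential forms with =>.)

S=>WR=>WuR=>lWuR=>llWuR=>lllWuR=>llllWuR=>lllllWuR=>lllllluluR=>lllllluluuul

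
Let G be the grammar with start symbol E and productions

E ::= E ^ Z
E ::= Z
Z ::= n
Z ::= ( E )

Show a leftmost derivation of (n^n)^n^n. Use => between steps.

E => E^Z   [E ::= E ^ Z]
E^Z => E^Z^Z   [E ::= E ^ Z]
E^Z^Z => Z^Z^Z   [E ::= Z]
Z^Z^Z => (E)^Z^Z   [Z ::= ( E )]
(E)^Z^Z => (E^Z)^Z^Z   [E ::= E ^ Z]
(E^Z)^Z^Z => (Z^Z)^Z^Z   [E ::= Z]
(Z^Z)^Z^Z => (n^Z)^Z^Z   [Z ::= n]
(n^Z)^Z^Z => (n^n)^Z^Z   [Z ::= n]
(n^n)^Z^Z => (n^n)^n^Z   [Z ::= n]
(n^n)^n^Z => (n^n)^n^n   [Z ::= n]

E => E^Z => E^Z^Z => Z^Z^Z => (E)^Z^Z => (E^Z)^Z^Z => (Z^Z)^Z^Z => (n^Z)^Z^Z => (n^n)^Z^Z => (n^n)^n^Z => (n^n)^n^n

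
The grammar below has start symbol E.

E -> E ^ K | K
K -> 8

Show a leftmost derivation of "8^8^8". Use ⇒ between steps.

E ⇒ E^K ⇒ E^K^K ⇒ K^K^K ⇒ 8^K^K ⇒ 8^8^K ⇒ 8^8^8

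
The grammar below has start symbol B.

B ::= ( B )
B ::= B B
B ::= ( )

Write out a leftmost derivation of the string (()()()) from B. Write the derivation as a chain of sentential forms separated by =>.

B => (B)   [B ::= ( B )]
(B) => (BB)   [B ::= B B]
(BB) => (BBB)   [B ::= B B]
(BBB) => (()BB)   [B ::= ( )]
(()BB) => (()()B)   [B ::= ( )]
(()()B) => (()()())   [B ::= ( )]

B => (B) => (BB) => (BBB) => (()BB) => (()()B) => (()()())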